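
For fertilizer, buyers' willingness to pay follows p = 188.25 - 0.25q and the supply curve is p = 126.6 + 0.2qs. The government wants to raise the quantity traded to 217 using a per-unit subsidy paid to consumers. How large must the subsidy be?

At q = 217, from the demand curve buyers pay pb = 188.25 − 0.25·217 = 134; from the supply curve sellers need ps = 126.6 + 0.2·217 = 170.
The subsidy must fill the gap: s = ps − pb = 170 − 134 = 36.

Required subsidy s = 36 per unit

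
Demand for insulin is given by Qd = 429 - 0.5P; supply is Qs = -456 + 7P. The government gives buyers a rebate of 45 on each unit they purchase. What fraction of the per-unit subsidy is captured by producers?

Producer share = 1/15

Pre-subsidy: 429 - 0.5P = -456 + 7P gives P* = 118, Q* = 370.
With the rebate, buyers effectively pay Pb = Ps − 45, where Ps is the price sellers receive.
Demand in terms of Ps becomes Qd = 429 − 0.5(Ps − 45) = 451.5 - 0.5Ps. Setting this equal to supply: 451.5 - 0.5Ps = -456 + 7Ps, so Ps = 121.
Buyers pay Pb = 121 − 45 = 76; Q' = -456 + 7·121 = 391.
Buyers' price falls by P* − Pb = 118 − 76 = 42; sellers' price rises by Ps − P* = 121 − 118 = 3.
So producers capture 3/45 = 1/15 of each unit of subsidy.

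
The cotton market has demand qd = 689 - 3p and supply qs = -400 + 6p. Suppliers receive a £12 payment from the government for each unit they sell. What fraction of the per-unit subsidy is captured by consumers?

Pre-subsidy: 689 - 3p = -400 + 6p gives p* = 121, q* = 326.
With the subsidy, sellers receive ps = pb + 12 for each unit, where pb is the price buyers pay.
Supply in terms of pb becomes qs = -400 + 6(pb + 12) = -328 + 6pb. Setting this equal to demand: 689 - 3pb = -328 + 6pb, so pb = 113.
Sellers receive ps = 113 + 12 = 125; q' = 689 − 3·113 = 350.
Buyers' price falls by p* − pb = 121 − 113 = 8; sellers' price rises by ps − p* = 125 − 121 = 4.
So consumers capture 8/12 = 2/3 of each unit of subsidy.

Consumer share = 2/3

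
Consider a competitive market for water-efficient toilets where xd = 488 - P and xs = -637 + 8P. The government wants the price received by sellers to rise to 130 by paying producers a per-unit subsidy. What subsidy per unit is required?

At a seller price of 130, quantity supplied is -637 + 8·130 = 403.
Buyers absorb 403 only when they pay Pb with 488 − 1·Pb = 403, i.e. Pb = 85.
s = Ps − Pb = 130 − 85 = 45.

Required subsidy s = 45 per unit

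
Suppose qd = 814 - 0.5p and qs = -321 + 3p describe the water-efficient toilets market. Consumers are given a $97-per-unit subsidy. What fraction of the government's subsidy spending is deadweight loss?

DWL / government spending = 97/3236

Pre-subsidy: 814 - 0.5p = -321 + 3p gives p* = 2270/7, q* = 4563/7.
With the rebate, buyers effectively pay pb = ps − 97, where ps is the price sellers receive.
Demand in terms of ps becomes qd = 814 − 0.5(ps − 97) = 862.5 - 0.5ps. Setting this equal to supply: 862.5 - 0.5ps = -321 + 3ps, so ps = 2367/7.
Buyers pay pb = 2367/7 − 97 = 1688/7; q' = -321 + 3·(2367/7) = 4854/7.
ΔCS = ½(4563/7 + 4854/7)(2270/7 − 1688/7) = 2740347/49; ΔPS = ½(4563/7 + 4854/7)(2367/7 − 2270/7) = 913449/98.
Government spending = 97 × 4854/7 = 470838/7.
DWL = ½ × 97 × (4854/7 − 4563/7) = 28227/14; fraction = (28227/14) / (470838/7) = 97/3236.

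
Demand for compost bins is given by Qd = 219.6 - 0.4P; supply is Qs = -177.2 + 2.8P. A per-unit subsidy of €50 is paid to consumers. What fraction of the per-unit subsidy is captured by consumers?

Consumer share = 0.875

Pre-subsidy: 219.6 - 0.4P = -177.2 + 2.8P gives P* = 124, Q* = 170.
With the rebate, buyers effectively pay Pb = Ps − 50, where Ps is the price sellers receive.
Demand in terms of Ps becomes Qd = 219.6 − 0.4(Ps − 50) = 239.6 - 0.4Ps. Setting this equal to supply: 239.6 - 0.4Ps = -177.2 + 2.8Ps, so Ps = 130.25.
Buyers pay Pb = 130.25 − 50 = 80.25; Q' = -177.2 + 2.8·130.25 = 187.5.
Buyers' price falls by P* − Pb = 124 − 80.25 = 43.75; sellers' price rises by Ps − P* = 130.25 − 124 = 6.25.
So consumers capture 43.75/50 = 0.875 of each unit of subsidy.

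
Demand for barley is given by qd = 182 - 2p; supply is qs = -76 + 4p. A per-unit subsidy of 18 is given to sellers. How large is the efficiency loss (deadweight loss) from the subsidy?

Pre-subsidy: 182 - 2p = -76 + 4p gives p* = 43, q* = 96.
With the subsidy, sellers receive ps = pb + 18 for each unit, where pb is the price buyers pay.
Supply in terms of pb becomes qs = -76 + 4(pb + 18) = -4 + 4pb. Setting this equal to demand: 182 - 2pb = -4 + 4pb, so pb = 31.
Sellers receive ps = 31 + 18 = 49; q' = 182 − 2·31 = 120.
The subsidy expands output by 120 − 96 = 24 past the efficient level; on those units the gap between marginal cost and willingness to pay runs from 0 up to 18.
DWL = ½ × 18 × 24 = 216.

Deadweight loss = 216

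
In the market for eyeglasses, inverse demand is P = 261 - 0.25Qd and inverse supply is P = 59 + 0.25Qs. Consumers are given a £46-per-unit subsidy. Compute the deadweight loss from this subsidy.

Deadweight loss = £2116

Pre-subsidy: 261 - 0.25Q = 59 + 0.25Q gives Q* = 404 and P* = 160.
With the rebate, buyers effectively pay Pb = Ps − 46, where Ps is the price sellers receive.
On the curves, Pb = 261 - 0.25Q and Ps = 59 + 0.25Q; the wedge Ps − Pb = 46 gives 59 + 0.25Q − (261 - 0.25Q) = 46, so Q' = 496.
Then Pb = 261 − 0.25·496 = 137 and Ps = 59 + 0.25·496 = 183.
The subsidy expands output by 496 − 404 = 92 past the efficient level; on those units the gap between marginal cost and willingness to pay runs from 0 up to 46.
DWL = ½ × 46 × 92 = 2116.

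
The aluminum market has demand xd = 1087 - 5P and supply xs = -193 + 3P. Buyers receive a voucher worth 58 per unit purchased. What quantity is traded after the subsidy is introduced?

x' = 395.75

Pre-subsidy: 1087 - 5P = -193 + 3P gives P* = 160, x* = 287.
With the rebate, buyers effectively pay Pb = Ps − 58, where Ps is the price sellers receive.
Demand in terms of Ps becomes xd = 1087 − 5(Ps − 58) = 1377 - 5Ps. Setting this equal to supply: 1377 - 5Ps = -193 + 3Ps, so Ps = 196.25.
Buyers pay Pb = 196.25 − 58 = 138.25; x' = -193 + 3·196.25 = 395.75.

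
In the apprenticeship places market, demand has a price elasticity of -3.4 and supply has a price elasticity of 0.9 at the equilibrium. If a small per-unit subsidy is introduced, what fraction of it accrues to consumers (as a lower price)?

For a small subsidy around the equilibrium, the benefit split depends on the relative slopes, which at a point are proportional to the elasticities.
Buyer share = εs/(εs + |εd|) = 0.9/(0.9 + 3.4) = 9/43; seller share = |εd|/(εs + |εd|) = 34/43.

Consumer share = 9/43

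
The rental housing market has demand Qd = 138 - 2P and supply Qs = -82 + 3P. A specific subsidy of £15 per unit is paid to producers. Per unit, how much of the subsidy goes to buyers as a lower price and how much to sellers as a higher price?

Pre-subsidy: 138 - 2P = -82 + 3P gives P* = 44, Q* = 50.
With the subsidy, sellers receive Ps = Pb + 15 for each unit, where Pb is the price buyers pay.
Supply in terms of Pb becomes Qs = -82 + 3(Pb + 15) = -37 + 3Pb. Setting this equal to demand: 138 - 2Pb = -37 + 3Pb, so Pb = 35.
Sellers receive Ps = 35 + 15 = 50; Q' = 138 − 2·35 = 68.
Buyers' price falls by P* − Pb = 44 − 35 = 9; sellers' price rises by Ps − P* = 50 − 44 = 6.

Buyers gain £9 per unit; sellers gain £6 per unit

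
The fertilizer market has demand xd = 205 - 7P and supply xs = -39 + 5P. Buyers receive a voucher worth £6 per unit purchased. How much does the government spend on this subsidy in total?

Government cost = £481

Pre-subsidy: 205 - 7P = -39 + 5P gives P* = 61/3, x* = 188/3.
With the rebate, buyers effectively pay Pb = Ps − 6, where Ps is the price sellers receive.
Demand in terms of Ps becomes xd = 205 − 7(Ps − 6) = 247 - 7Ps. Setting this equal to supply: 247 - 7Ps = -39 + 5Ps, so Ps = 143/6.
Buyers pay Pb = 143/6 − 6 = 107/6; x' = -39 + 5·(143/6) = 481/6.
Government outlay = subsidy × quantity = 6 × 481/6 = 481.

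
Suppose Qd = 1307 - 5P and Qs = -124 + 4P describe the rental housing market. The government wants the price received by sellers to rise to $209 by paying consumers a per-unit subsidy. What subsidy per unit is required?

Required subsidy s = $90 per unit

At a seller price of 209, quantity supplied is -124 + 4·209 = 712.
Buyers absorb 712 only when they pay Pb with 1307 − 5·Pb = 712, i.e. Pb = 119.
s = Ps − Pb = 209 − 119 = 90.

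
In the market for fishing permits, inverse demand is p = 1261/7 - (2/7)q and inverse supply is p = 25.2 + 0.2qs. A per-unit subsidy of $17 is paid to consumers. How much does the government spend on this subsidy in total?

Pre-subsidy: 1261/7 - (2/7)q = 25.2 + 0.2q gives q* = 319 and p* = 89.
With the rebate, buyers effectively pay pb = ps − 17, where ps is the price sellers receive.
On the curves, pb = 1261/7 - (2/7)q and ps = 25.2 + 0.2q; the wedge ps − pb = 17 gives 25.2 + 0.2q − (1261/7 - (2/7)q) = 17, so q' = 354.
Then pb = 1261/7 − (2/7)·354 = 79 and ps = 25.2 + 0.2·354 = 96.
Government outlay = subsidy × quantity = 17 × 354 = 6018.

Government cost = $6018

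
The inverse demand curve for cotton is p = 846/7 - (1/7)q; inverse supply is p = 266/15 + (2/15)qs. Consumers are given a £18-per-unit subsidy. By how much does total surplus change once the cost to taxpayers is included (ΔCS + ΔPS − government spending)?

Net change in total surplus = -17010/29

Pre-subsidy: 846/7 - (1/7)q = 266/15 + (2/15)q gives q* = 10828/29 and p* = 1958/29.
With the rebate, buyers effectively pay pb = ps − 18, where ps is the price sellers receive.
On the curves, pb = 846/7 - (1/7)q and ps = 266/15 + (2/15)q; the wedge ps − pb = 18 gives 266/15 + (2/15)q − (846/7 - (1/7)q) = 18, so q' = 12718/29.
Then pb = 846/7 − (1/7)·(12718/29) = 1688/29 and ps = 266/15 + (2/15)·(12718/29) = 2210/29.
ΔCS = ½(10828/29 + 12718/29)(1958/29 − 1688/29) = 3178710/841; ΔPS = ½(10828/29 + 12718/29)(2210/29 − 1958/29) = 2966796/841.
Government spending = 18 × 12718/29 = 228924/29.
Net change = 3178710/841 + 2966796/841 − 228924/29 = -17010/29. The loss equals the DWL triangle ½·18·1890/29.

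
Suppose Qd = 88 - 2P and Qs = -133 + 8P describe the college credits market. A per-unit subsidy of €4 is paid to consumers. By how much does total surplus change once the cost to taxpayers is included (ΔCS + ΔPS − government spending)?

Net change in total surplus = -€12.8

Pre-subsidy: 88 - 2P = -133 + 8P gives P* = 22.1, Q* = 43.8.
With the rebate, buyers effectively pay Pb = Ps − 4, where Ps is the price sellers receive.
Demand in terms of Ps becomes Qd = 88 − 2(Ps − 4) = 96 - 2Ps. Setting this equal to supply: 96 - 2Ps = -133 + 8Ps, so Ps = 22.9.
Buyers pay Pb = 22.9 − 4 = 18.9; Q' = -133 + 8·22.9 = 50.2.
ΔCS = ½(43.8 + 50.2)(22.1 − 18.9) = 150.4; ΔPS = ½(43.8 + 50.2)(22.9 − 22.1) = 37.6.
Government spending = 4 × 50.2 = 200.8.
Net change = 150.4 + 37.6 − 200.8 = -12.8. The loss equals the DWL triangle ½·4·6.4.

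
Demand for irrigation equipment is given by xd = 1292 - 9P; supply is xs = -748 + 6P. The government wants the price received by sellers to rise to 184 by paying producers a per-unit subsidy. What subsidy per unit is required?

Required subsidy s = 80 per unit

At a seller price of 184, quantity supplied is -748 + 6·184 = 356.
Buyers absorb 356 only when they pay Pb with 1292 − 9·Pb = 356, i.e. Pb = 104.
s = Ps − Pb = 184 − 104 = 80.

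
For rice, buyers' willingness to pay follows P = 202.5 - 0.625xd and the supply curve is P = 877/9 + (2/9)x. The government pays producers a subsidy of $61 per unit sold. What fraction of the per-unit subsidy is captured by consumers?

Pre-subsidy: 202.5 - 0.625x = 877/9 + (2/9)x gives x* = 124 and P* = 125.
With the subsidy, sellers receive Ps = Pb + 61 for each unit, where Pb is the price buyers pay.
On the curves, Pb = 202.5 - 0.625x and Ps = 877/9 + (2/9)x; the wedge Ps − Pb = 61 gives 877/9 + (2/9)x − (202.5 - 0.625x) = 61, so x' = 196.
Then Pb = 202.5 − 0.625·196 = 80 and Ps = 877/9 + (2/9)·196 = 141.
Buyers' price falls by P* − Pb = 125 − 80 = 45; sellers' price rises by Ps − P* = 141 − 125 = 16.
So consumers capture 45/61 = 45/61 of each unit of subsidy.

Consumer share = 45/61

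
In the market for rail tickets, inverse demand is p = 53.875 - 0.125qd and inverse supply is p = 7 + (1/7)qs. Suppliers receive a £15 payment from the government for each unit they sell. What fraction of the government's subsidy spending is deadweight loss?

DWL / government spending = 4/33

Pre-subsidy: 53.875 - 0.125q = 7 + (1/7)q gives q* = 175 and p* = 32.
With the subsidy, sellers receive ps = pb + 15 for each unit, where pb is the price buyers pay.
On the curves, pb = 53.875 - 0.125q and ps = 7 + (1/7)q; the wedge ps − pb = 15 gives 7 + (1/7)q − (53.875 - 0.125q) = 15, so q' = 231.
Then pb = 53.875 − 0.125·231 = 25 and ps = 7 + (1/7)·231 = 40.
ΔCS = ½(175 + 231)(32 − 25) = 1421; ΔPS = ½(175 + 231)(40 − 32) = 1624.
Government spending = 15 × 231 = 3465.
DWL = ½ × 15 × (231 − 175) = 420; fraction = 420 / 3465 = 4/33.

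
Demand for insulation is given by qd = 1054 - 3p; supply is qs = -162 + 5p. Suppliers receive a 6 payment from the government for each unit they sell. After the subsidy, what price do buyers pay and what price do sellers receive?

Pre-subsidy: 1054 - 3p = -162 + 5p gives p* = 152, q* = 598.
With the subsidy, sellers receive ps = pb + 6 for each unit, where pb is the price buyers pay.
Supply in terms of pb becomes qs = -162 + 5(pb + 6) = -132 + 5pb. Setting this equal to demand: 1054 - 3pb = -132 + 5pb, so pb = 148.25.
Sellers receive ps = 148.25 + 6 = 154.25; q' = 1054 − 3·148.25 = 609.25.

Buyers pay 148.25; sellers receive 154.25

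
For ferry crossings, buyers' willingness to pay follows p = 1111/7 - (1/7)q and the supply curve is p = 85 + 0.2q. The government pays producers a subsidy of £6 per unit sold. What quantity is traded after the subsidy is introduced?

Pre-subsidy: 1111/7 - (1/7)q = 85 + 0.2q gives q* = 215 and p* = 128.
With the subsidy, sellers receive ps = pb + 6 for each unit, where pb is the price buyers pay.
On the curves, pb = 1111/7 - (1/7)q and ps = 85 + 0.2q; the wedge ps − pb = 6 gives 85 + 0.2q − (1111/7 - (1/7)q) = 6, so q' = 232.5.
Then pb = 1111/7 − (1/7)·232.5 = 125.5 and ps = 85 + 0.2·232.5 = 131.5.

q' = 232.5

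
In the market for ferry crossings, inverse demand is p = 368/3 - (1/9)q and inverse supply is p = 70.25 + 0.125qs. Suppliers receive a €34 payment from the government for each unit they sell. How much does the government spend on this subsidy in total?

Pre-subsidy: 368/3 - (1/9)q = 70.25 + 0.125q gives q* = 222 and p* = 98.
With the subsidy, sellers receive ps = pb + 34 for each unit, where pb is the price buyers pay.
On the curves, pb = 368/3 - (1/9)q and ps = 70.25 + 0.125q; the wedge ps − pb = 34 gives 70.25 + 0.125q − (368/3 - (1/9)q) = 34, so q' = 366.
Then pb = 368/3 − (1/9)·366 = 82 and ps = 70.25 + 0.125·366 = 116.
Government outlay = subsidy × quantity = 34 × 366 = 12444.

Government cost = €12444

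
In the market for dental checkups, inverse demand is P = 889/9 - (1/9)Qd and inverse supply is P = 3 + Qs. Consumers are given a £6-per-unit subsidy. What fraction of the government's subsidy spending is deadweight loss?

Pre-subsidy: 889/9 - (1/9)Q = 3 + Q gives Q* = 86.2 and P* = 89.2.
With the rebate, buyers effectively pay Pb = Ps − 6, where Ps is the price sellers receive.
On the curves, Pb = 889/9 - (1/9)Q and Ps = 3 + Q; the wedge Ps − Pb = 6 gives 3 + Q − (889/9 - (1/9)Q) = 6, so Q' = 91.6.
Then Pb = 889/9 − (1/9)·91.6 = 88.6 and Ps = 3 + 1·91.6 = 94.6.
ΔCS = ½(86.2 + 91.6)(89.2 − 88.6) = 53.34; ΔPS = ½(86.2 + 91.6)(94.6 − 89.2) = 480.06.
Government spending = 6 × 91.6 = 549.6.
DWL = ½ × 6 × (91.6 − 86.2) = 16.2; fraction = 16.2 / 549.6 = 27/916.

DWL / government spending = 27/916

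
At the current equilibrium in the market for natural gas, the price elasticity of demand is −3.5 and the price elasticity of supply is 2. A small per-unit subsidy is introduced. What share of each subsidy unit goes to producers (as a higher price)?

Producer share = 7/11

For a small subsidy around the equilibrium, the benefit split depends on the relative slopes, which at a point are proportional to the elasticities.
Buyer share = εs/(εs + |εd|) = 2/(2 + 3.5) = 4/11; seller share = |εd|/(εs + |εd|) = 7/11.
So producers capture 7/11 of the subsidy.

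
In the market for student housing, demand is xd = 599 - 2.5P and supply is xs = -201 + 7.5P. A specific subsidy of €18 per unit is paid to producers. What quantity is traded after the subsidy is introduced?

Pre-subsidy: 599 - 2.5P = -201 + 7.5P gives P* = 80, x* = 399.
With the subsidy, sellers receive Ps = Pb + 18 for each unit, where Pb is the price buyers pay.
Supply in terms of Pb becomes xs = -201 + 7.5(Pb + 18) = -66 + 7.5Pb. Setting this equal to demand: 599 - 2.5Pb = -66 + 7.5Pb, so Pb = 66.5.
Sellers receive Ps = 66.5 + 18 = 84.5; x' = 599 − 2.5·66.5 = 432.75.

x' = 432.75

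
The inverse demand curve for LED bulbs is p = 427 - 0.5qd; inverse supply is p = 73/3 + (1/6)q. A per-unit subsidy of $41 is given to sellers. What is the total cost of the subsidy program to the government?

Government cost = $27285.5

Pre-subsidy: 427 - 0.5q = 73/3 + (1/6)q gives q* = 604 and p* = 125.
With the subsidy, sellers receive ps = pb + 41 for each unit, where pb is the price buyers pay.
On the curves, pb = 427 - 0.5q and ps = 73/3 + (1/6)q; the wedge ps − pb = 41 gives 73/3 + (1/6)q − (427 - 0.5q) = 41, so q' = 665.5.
Then pb = 427 − 0.5·665.5 = 94.25 and ps = 73/3 + (1/6)·665.5 = 135.25.
Government outlay = subsidy × quantity = 41 × 665.5 = 27285.5.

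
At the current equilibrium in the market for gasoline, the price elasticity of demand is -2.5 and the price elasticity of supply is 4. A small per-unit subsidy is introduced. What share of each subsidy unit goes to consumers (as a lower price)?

Consumer share = 8/13

For a small subsidy around the equilibrium, the benefit split depends on the relative slopes, which at a point are proportional to the elasticities.
Buyer share = εs/(εs + |εd|) = 4/(4 + 2.5) = 8/13; seller share = |εd|/(εs + |εd|) = 5/13.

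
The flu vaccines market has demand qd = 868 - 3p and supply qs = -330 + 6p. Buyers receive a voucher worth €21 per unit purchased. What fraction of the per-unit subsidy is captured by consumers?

Consumer share = 2/3

Pre-subsidy: 868 - 3p = -330 + 6p gives p* = 1198/9, q* = 1406/3.
With the rebate, buyers effectively pay pb = ps − 21, where ps is the price sellers receive.
Demand in terms of ps becomes qd = 868 − 3(ps − 21) = 931 - 3ps. Setting this equal to supply: 931 - 3ps = -330 + 6ps, so ps = 1261/9.
Buyers pay pb = 1261/9 − 21 = 1072/9; q' = -330 + 6·(1261/9) = 1532/3.
Buyers' price falls by p* − pb = 1198/9 − 1072/9 = 14; sellers' price rises by ps − p* = 1261/9 − 1198/9 = 7.
So consumers capture 14/21 = 2/3 of each unit of subsidy.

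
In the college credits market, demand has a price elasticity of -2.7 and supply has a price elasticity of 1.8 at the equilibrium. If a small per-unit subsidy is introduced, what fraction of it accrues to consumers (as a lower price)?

For a small subsidy around the equilibrium, the benefit split depends on the relative slopes, which at a point are proportional to the elasticities.
Buyer share = εs/(εs + |εd|) = 1.8/(1.8 + 2.7) = 0.4; seller share = |εd|/(εs + |εd|) = 0.6.

Consumer share = 0.4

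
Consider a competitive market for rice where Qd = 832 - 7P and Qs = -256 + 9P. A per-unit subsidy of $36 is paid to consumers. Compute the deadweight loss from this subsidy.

Deadweight loss = $2551.5

Pre-subsidy: 832 - 7P = -256 + 9P gives P* = 68, Q* = 356.
With the rebate, buyers effectively pay Pb = Ps − 36, where Ps is the price sellers receive.
Demand in terms of Ps becomes Qd = 832 − 7(Ps − 36) = 1084 - 7Ps. Setting this equal to supply: 1084 - 7Ps = -256 + 9Ps, so Ps = 83.75.
Buyers pay Pb = 83.75 − 36 = 47.75; Q' = -256 + 9·83.75 = 497.75.
The subsidy expands output by 497.75 − 356 = 141.75 past the efficient level; on those units the gap between marginal cost and willingness to pay runs from 0 up to 36.
DWL = ½ × 36 × 141.75 = 2551.5.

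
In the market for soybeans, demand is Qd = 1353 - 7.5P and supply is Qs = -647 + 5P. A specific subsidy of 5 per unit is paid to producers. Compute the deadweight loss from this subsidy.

Deadweight loss = 37.5

Pre-subsidy: 1353 - 7.5P = -647 + 5P gives P* = 160, Q* = 153.
With the subsidy, sellers receive Ps = Pb + 5 for each unit, where Pb is the price buyers pay.
Supply in terms of Pb becomes Qs = -647 + 5(Pb + 5) = -622 + 5Pb. Setting this equal to demand: 1353 - 7.5Pb = -622 + 5Pb, so Pb = 158.
Sellers receive Ps = 158 + 5 = 163; Q' = 1353 − 7.5·158 = 168.
The subsidy expands output by 168 − 153 = 15 past the efficient level; on those units the gap between marginal cost and willingness to pay runs from 0 up to 5.
DWL = ½ × 5 × 15 = 37.5.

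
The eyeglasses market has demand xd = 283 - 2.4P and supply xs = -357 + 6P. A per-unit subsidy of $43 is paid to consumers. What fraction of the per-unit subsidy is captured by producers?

Pre-subsidy: 283 - 2.4P = -357 + 6P gives P* = 1600/21, x* = 701/7.
With the rebate, buyers effectively pay Pb = Ps − 43, where Ps is the price sellers receive.
Demand in terms of Ps becomes xd = 283 − 2.4(Ps − 43) = 386.2 - 2.4Ps. Setting this equal to supply: 386.2 - 2.4Ps = -357 + 6Ps, so Ps = 1858/21.
Buyers pay Pb = 1858/21 − 43 = 955/21; x' = -357 + 6·(1858/21) = 1217/7.
Buyers' price falls by P* − Pb = 1600/21 − 955/21 = 215/7; sellers' price rises by Ps − P* = 1858/21 − 1600/21 = 86/7.
So producers capture (86/7)/43 = 2/7 of each unit of subsidy.

Producer share = 2/7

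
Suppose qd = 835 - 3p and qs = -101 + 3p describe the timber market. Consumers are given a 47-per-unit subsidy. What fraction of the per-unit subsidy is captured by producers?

Producer share = 0.5

Pre-subsidy: 835 - 3p = -101 + 3p gives p* = 156, q* = 367.
With the rebate, buyers effectively pay pb = ps − 47, where ps is the price sellers receive.
Demand in terms of ps becomes qd = 835 − 3(ps − 47) = 976 - 3ps. Setting this equal to supply: 976 - 3ps = -101 + 3ps, so ps = 179.5.
Buyers pay pb = 179.5 − 47 = 132.5; q' = -101 + 3·179.5 = 437.5.
Buyers' price falls by p* − pb = 156 − 132.5 = 23.5; sellers' price rises by ps − p* = 179.5 − 156 = 23.5.
So producers capture 23.5/47 = 0.5 of each unit of subsidy.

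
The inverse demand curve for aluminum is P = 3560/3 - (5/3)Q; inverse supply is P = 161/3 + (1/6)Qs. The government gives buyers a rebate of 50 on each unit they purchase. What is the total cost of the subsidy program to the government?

Pre-subsidy: 3560/3 - (5/3)Q = 161/3 + (1/6)Q gives Q* = 618 and P* = 470/3.
With the rebate, buyers effectively pay Pb = Ps − 50, where Ps is the price sellers receive.
On the curves, Pb = 3560/3 - (5/3)Q and Ps = 161/3 + (1/6)Q; the wedge Ps − Pb = 50 gives 161/3 + (1/6)Q − (3560/3 - (5/3)Q) = 50, so Q' = 7098/11.
Then Pb = 3560/3 − (5/3)·(7098/11) = 3670/33 and Ps = 161/3 + (1/6)·(7098/11) = 5320/33.
Government outlay = subsidy × quantity = 50 × 7098/11 = 354900/11.

Government cost = 354900/11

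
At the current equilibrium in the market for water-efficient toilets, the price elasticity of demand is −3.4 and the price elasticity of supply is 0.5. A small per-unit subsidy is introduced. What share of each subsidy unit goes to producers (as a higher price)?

For a small subsidy around the equilibrium, the benefit split depends on the relative slopes, which at a point are proportional to the elasticities.
Buyer share = εs/(εs + |εd|) = 0.5/(0.5 + 3.4) = 5/39; seller share = |εd|/(εs + |εd|) = 34/39.
So producers capture 34/39 of the subsidy.

Producer share = 34/39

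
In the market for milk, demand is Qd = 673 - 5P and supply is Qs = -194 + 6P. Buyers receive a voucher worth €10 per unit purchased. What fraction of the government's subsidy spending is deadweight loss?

DWL / government spending = 75/1684

Pre-subsidy: 673 - 5P = -194 + 6P gives P* = 867/11, Q* = 3068/11.
With the rebate, buyers effectively pay Pb = Ps − 10, where Ps is the price sellers receive.
Demand in terms of Ps becomes Qd = 673 − 5(Ps − 10) = 723 - 5Ps. Setting this equal to supply: 723 - 5Ps = -194 + 6Ps, so Ps = 917/11.
Buyers pay Pb = 917/11 − 10 = 807/11; Q' = -194 + 6·(917/11) = 3368/11.
ΔCS = ½(3068/11 + 3368/11)(867/11 − 807/11) = 193080/121; ΔPS = ½(3068/11 + 3368/11)(917/11 − 867/11) = 160900/121.
Government spending = 10 × 3368/11 = 33680/11.
DWL = ½ × 10 × (3368/11 − 3068/11) = 1500/11; fraction = (1500/11) / (33680/11) = 75/1684.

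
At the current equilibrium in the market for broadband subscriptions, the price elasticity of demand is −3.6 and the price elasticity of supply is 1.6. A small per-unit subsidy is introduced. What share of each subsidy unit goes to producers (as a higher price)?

For a small subsidy around the equilibrium, the benefit split depends on the relative slopes, which at a point are proportional to the elasticities.
Buyer share = εs/(εs + |εd|) = 1.6/(1.6 + 3.6) = 4/13; seller share = |εd|/(εs + |εd|) = 9/13.
So producers capture 9/13 of the subsidy.

Producer share = 9/13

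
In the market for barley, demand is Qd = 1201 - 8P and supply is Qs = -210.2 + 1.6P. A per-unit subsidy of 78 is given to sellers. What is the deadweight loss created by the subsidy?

Deadweight loss = 4056

Pre-subsidy: 1201 - 8P = -210.2 + 1.6P gives P* = 147, Q* = 25.
With the subsidy, sellers receive Ps = Pb + 78 for each unit, where Pb is the price buyers pay.
Supply in terms of Pb becomes Qs = -210.2 + 1.6(Pb + 78) = -85.4 + 1.6Pb. Setting this equal to demand: 1201 - 8Pb = -85.4 + 1.6Pb, so Pb = 134.
Sellers receive Ps = 134 + 78 = 212; Q' = 1201 − 8·134 = 129.
The subsidy expands output by 129 − 25 = 104 past the efficient level; on those units the gap between marginal cost and willingness to pay runs from 0 up to 78.
DWL = ½ × 78 × 104 = 4056.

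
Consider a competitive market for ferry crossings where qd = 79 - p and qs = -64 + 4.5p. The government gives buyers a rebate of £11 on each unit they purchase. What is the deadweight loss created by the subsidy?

Deadweight loss = £49.5

Pre-subsidy: 79 - p = -64 + 4.5p gives p* = 26, q* = 53.
With the rebate, buyers effectively pay pb = ps − 11, where ps is the price sellers receive.
Demand in terms of ps becomes qd = 79 − 1(ps − 11) = 90 - ps. Setting this equal to supply: 90 - ps = -64 + 4.5ps, so ps = 28.
Buyers pay pb = 28 − 11 = 17; q' = -64 + 4.5·28 = 62.
The subsidy expands output by 62 − 53 = 9 past the efficient level; on those units the gap between marginal cost and willingness to pay runs from 0 up to 11.
DWL = ½ × 11 × 9 = 49.5.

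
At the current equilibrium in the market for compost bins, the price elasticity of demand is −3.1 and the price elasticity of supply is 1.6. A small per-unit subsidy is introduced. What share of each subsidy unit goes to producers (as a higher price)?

Producer share = 31/47

For a small subsidy around the equilibrium, the benefit split depends on the relative slopes, which at a point are proportional to the elasticities.
Buyer share = εs/(εs + |εd|) = 1.6/(1.6 + 3.1) = 16/47; seller share = |εd|/(εs + |εd|) = 31/47.
So producers capture 31/47 of the subsidy.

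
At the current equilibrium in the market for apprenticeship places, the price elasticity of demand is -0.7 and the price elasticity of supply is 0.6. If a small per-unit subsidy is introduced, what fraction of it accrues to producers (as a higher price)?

For a small subsidy around the equilibrium, the benefit split depends on the relative slopes, which at a point are proportional to the elasticities.
Buyer share = εs/(εs + |εd|) = 0.6/(0.6 + 0.7) = 6/13; seller share = |εd|/(εs + |εd|) = 7/13.
So producers capture 7/13 of the subsidy.

Producer share = 7/13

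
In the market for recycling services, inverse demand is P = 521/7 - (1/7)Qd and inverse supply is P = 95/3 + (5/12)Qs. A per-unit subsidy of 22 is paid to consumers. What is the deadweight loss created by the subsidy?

Deadweight loss = 20328/47

Pre-subsidy: 521/7 - (1/7)Q = 95/3 + (5/12)Q gives Q* = 3592/47 and P* = 2985/47.
With the rebate, buyers effectively pay Pb = Ps − 22, where Ps is the price sellers receive.
On the curves, Pb = 521/7 - (1/7)Q and Ps = 95/3 + (5/12)Q; the wedge Ps − Pb = 22 gives 95/3 + (5/12)Q − (521/7 - (1/7)Q) = 22, so Q' = 5440/47.
Then Pb = 521/7 − (1/7)·(5440/47) = 2721/47 and Ps = 95/3 + (5/12)·(5440/47) = 3755/47.
The subsidy expands output by 5440/47 − 3592/47 = 1848/47 past the efficient level; on those units the gap between marginal cost and willingness to pay runs from 0 up to 22.
DWL = ½ × 22 × 1848/47 = 20328/47.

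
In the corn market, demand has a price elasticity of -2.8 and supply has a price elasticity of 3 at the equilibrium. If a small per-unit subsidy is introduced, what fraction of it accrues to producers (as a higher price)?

For a small subsidy around the equilibrium, the benefit split depends on the relative slopes, which at a point are proportional to the elasticities.
Buyer share = εs/(εs + |εd|) = 3/(3 + 2.8) = 15/29; seller share = |εd|/(εs + |εd|) = 14/29.
So producers capture 14/29 of the subsidy.

Producer share = 14/29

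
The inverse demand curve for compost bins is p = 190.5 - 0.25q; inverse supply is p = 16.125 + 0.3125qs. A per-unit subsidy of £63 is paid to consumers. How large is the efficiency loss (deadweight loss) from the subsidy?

Deadweight loss = £3528

Pre-subsidy: 190.5 - 0.25q = 16.125 + 0.3125q gives q* = 310 and p* = 113.
With the rebate, buyers effectively pay pb = ps − 63, where ps is the price sellers receive.
On the curves, pb = 190.5 - 0.25q and ps = 16.125 + 0.3125q; the wedge ps − pb = 63 gives 16.125 + 0.3125q − (190.5 - 0.25q) = 63, so q' = 422.
Then pb = 190.5 − 0.25·422 = 85 and ps = 16.125 + 0.3125·422 = 148.
The subsidy expands output by 422 − 310 = 112 past the efficient level; on those units the gap between marginal cost and willingness to pay runs from 0 up to 63.
DWL = ½ × 63 × 112 = 3528.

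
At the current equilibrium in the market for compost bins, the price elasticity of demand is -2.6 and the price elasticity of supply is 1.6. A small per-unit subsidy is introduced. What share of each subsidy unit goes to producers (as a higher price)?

For a small subsidy around the equilibrium, the benefit split depends on the relative slopes, which at a point are proportional to the elasticities.
Buyer share = εs/(εs + |εd|) = 1.6/(1.6 + 2.6) = 8/21; seller share = |εd|/(εs + |εd|) = 13/21.
So producers capture 13/21 of the subsidy.

Producer share = 13/21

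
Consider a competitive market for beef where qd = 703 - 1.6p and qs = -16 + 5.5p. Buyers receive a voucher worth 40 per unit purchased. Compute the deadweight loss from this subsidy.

Pre-subsidy: 703 - 1.6p = -16 + 5.5p gives p* = 7190/71, q* = 38409/71.
With the rebate, buyers effectively pay pb = ps − 40, where ps is the price sellers receive.
Demand in terms of ps becomes qd = 703 − 1.6(ps − 40) = 767 - 1.6ps. Setting this equal to supply: 767 - 1.6ps = -16 + 5.5ps, so ps = 7830/71.
Buyers pay pb = 7830/71 − 40 = 4990/71; q' = -16 + 5.5·(7830/71) = 41929/71.
The subsidy expands output by 41929/71 − 38409/71 = 3520/71 past the efficient level; on those units the gap between marginal cost and willingness to pay runs from 0 up to 40.
DWL = ½ × 40 × 3520/71 = 70400/71.

Deadweight loss = 70400/71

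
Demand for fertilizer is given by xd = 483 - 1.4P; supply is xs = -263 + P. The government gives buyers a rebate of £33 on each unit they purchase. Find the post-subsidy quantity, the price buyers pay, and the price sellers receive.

Pre-subsidy: 483 - 1.4P = -263 + P gives P* = 1865/6, x* = 287/6.
With the rebate, buyers effectively pay Pb = Ps − 33, where Ps is the price sellers receive.
Demand in terms of Ps becomes xd = 483 − 1.4(Ps − 33) = 529.2 - 1.4Ps. Setting this equal to supply: 529.2 - 1.4Ps = -263 + Ps, so Ps = 3961/12.
Buyers pay Pb = 3961/12 − 33 = 3565/12; x' = -263 + 1·(3961/12) = 805/12.

x' = 805/12; buyers pay 3565/12; sellers receive 3961/12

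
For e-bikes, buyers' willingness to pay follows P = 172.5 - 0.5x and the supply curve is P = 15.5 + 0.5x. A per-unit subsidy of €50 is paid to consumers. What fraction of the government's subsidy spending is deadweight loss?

DWL / government spending = 25/207

Pre-subsidy: 172.5 - 0.5x = 15.5 + 0.5x gives x* = 157 and P* = 94.
With the rebate, buyers effectively pay Pb = Ps − 50, where Ps is the price sellers receive.
On the curves, Pb = 172.5 - 0.5x and Ps = 15.5 + 0.5x; the wedge Ps − Pb = 50 gives 15.5 + 0.5x − (172.5 - 0.5x) = 50, so x' = 207.
Then Pb = 172.5 − 0.5·207 = 69 and Ps = 15.5 + 0.5·207 = 119.
ΔCS = ½(157 + 207)(94 − 69) = 4550; ΔPS = ½(157 + 207)(119 − 94) = 4550.
Government spending = 50 × 207 = 10350.
DWL = ½ × 50 × (207 − 157) = 1250; fraction = 1250 / 10350 = 25/207.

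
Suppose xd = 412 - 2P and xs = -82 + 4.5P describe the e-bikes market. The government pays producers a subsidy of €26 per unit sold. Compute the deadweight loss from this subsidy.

Pre-subsidy: 412 - 2P = -82 + 4.5P gives P* = 76, x* = 260.
With the subsidy, sellers receive Ps = Pb + 26 for each unit, where Pb is the price buyers pay.
Supply in terms of Pb becomes xs = -82 + 4.5(Pb + 26) = 35 + 4.5Pb. Setting this equal to demand: 412 - 2Pb = 35 + 4.5Pb, so Pb = 58.
Sellers receive Ps = 58 + 26 = 84; x' = 412 − 2·58 = 296.
The subsidy expands output by 296 − 260 = 36 past the efficient level; on those units the gap between marginal cost and willingness to pay runs from 0 up to 26.
DWL = ½ × 26 × 36 = 468.

Deadweight loss = €468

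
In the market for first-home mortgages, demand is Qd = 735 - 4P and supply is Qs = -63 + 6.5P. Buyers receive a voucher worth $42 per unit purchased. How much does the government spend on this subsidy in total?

Pre-subsidy: 735 - 4P = -63 + 6.5P gives P* = 76, Q* = 431.
With the rebate, buyers effectively pay Pb = Ps − 42, where Ps is the price sellers receive.
Demand in terms of Ps becomes Qd = 735 − 4(Ps − 42) = 903 - 4Ps. Setting this equal to supply: 903 - 4Ps = -63 + 6.5Ps, so Ps = 92.
Buyers pay Pb = 92 − 42 = 50; Q' = -63 + 6.5·92 = 535.
Government outlay = subsidy × quantity = 42 × 535 = 22470.

Government cost = $22470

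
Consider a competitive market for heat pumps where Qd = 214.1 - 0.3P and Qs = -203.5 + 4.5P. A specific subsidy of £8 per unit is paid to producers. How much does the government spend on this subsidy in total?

Government cost = £1522

Pre-subsidy: 214.1 - 0.3P = -203.5 + 4.5P gives P* = 87, Q* = 188.
With the subsidy, sellers receive Ps = Pb + 8 for each unit, where Pb is the price buyers pay.
Supply in terms of Pb becomes Qs = -203.5 + 4.5(Pb + 8) = -167.5 + 4.5Pb. Setting this equal to demand: 214.1 - 0.3Pb = -167.5 + 4.5Pb, so Pb = 79.5.
Sellers receive Ps = 79.5 + 8 = 87.5; Q' = 214.1 − 0.3·79.5 = 190.25.
Government outlay = subsidy × quantity = 8 × 190.25 = 1522.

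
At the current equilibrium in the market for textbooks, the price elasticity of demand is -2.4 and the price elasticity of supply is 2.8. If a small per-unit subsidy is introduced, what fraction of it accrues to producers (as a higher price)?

Producer share = 6/13

For a small subsidy around the equilibrium, the benefit split depends on the relative slopes, which at a point are proportional to the elasticities.
Buyer share = εs/(εs + |εd|) = 2.8/(2.8 + 2.4) = 7/13; seller share = |εd|/(εs + |εd|) = 6/13.
So producers capture 6/13 of the subsidy.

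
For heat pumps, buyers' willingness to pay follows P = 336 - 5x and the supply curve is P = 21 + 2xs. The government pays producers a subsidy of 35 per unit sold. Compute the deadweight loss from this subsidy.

Deadweight loss = 87.5

Pre-subsidy: 336 - 5x = 21 + 2x gives x* = 45 and P* = 111.
With the subsidy, sellers receive Ps = Pb + 35 for each unit, where Pb is the price buyers pay.
On the curves, Pb = 336 - 5x and Ps = 21 + 2x; the wedge Ps − Pb = 35 gives 21 + 2x − (336 - 5x) = 35, so x' = 50.
Then Pb = 336 − 5·50 = 86 and Ps = 21 + 2·50 = 121.
The subsidy expands output by 50 − 45 = 5 past the efficient level; on those units the gap between marginal cost and willingness to pay runs from 0 up to 35.
DWL = ½ × 35 × 5 = 87.5.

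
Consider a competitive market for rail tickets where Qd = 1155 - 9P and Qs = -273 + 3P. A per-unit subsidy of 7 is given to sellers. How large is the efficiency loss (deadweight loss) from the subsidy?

Deadweight loss = 55.125

Pre-subsidy: 1155 - 9P = -273 + 3P gives P* = 119, Q* = 84.
With the subsidy, sellers receive Ps = Pb + 7 for each unit, where Pb is the price buyers pay.
Supply in terms of Pb becomes Qs = -273 + 3(Pb + 7) = -252 + 3Pb. Setting this equal to demand: 1155 - 9Pb = -252 + 3Pb, so Pb = 117.25.
Sellers receive Ps = 117.25 + 7 = 124.25; Q' = 1155 − 9·117.25 = 99.75.
The subsidy expands output by 99.75 − 84 = 15.75 past the efficient level; on those units the gap between marginal cost and willingness to pay runs from 0 up to 7.
DWL = ½ × 7 × 15.75 = 55.125.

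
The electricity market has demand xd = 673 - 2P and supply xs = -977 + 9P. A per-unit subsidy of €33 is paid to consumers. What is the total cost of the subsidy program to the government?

Government cost = €14091

Pre-subsidy: 673 - 2P = -977 + 9P gives P* = 150, x* = 373.
With the rebate, buyers effectively pay Pb = Ps − 33, where Ps is the price sellers receive.
Demand in terms of Ps becomes xd = 673 − 2(Ps − 33) = 739 - 2Ps. Setting this equal to supply: 739 - 2Ps = -977 + 9Ps, so Ps = 156.
Buyers pay Pb = 156 − 33 = 123; x' = -977 + 9·156 = 427.
Government outlay = subsidy × quantity = 33 × 427 = 14091.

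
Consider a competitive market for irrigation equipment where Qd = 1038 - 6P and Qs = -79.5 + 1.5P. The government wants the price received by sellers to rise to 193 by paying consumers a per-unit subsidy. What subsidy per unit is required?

Required subsidy s = 55 per unit

At a seller price of 193, quantity supplied is -79.5 + 1.5·193 = 210.
Buyers absorb 210 only when they pay Pb with 1038 − 6·Pb = 210, i.e. Pb = 138.
s = Ps − Pb = 193 − 138 = 55.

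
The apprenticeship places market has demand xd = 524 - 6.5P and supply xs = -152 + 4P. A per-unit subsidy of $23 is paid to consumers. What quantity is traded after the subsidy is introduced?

x' = 3412/21

Pre-subsidy: 524 - 6.5P = -152 + 4P gives P* = 1352/21, x* = 2216/21.
With the rebate, buyers effectively pay Pb = Ps − 23, where Ps is the price sellers receive.
Demand in terms of Ps becomes xd = 524 − 6.5(Ps − 23) = 673.5 - 6.5Ps. Setting this equal to supply: 673.5 - 6.5Ps = -152 + 4Ps, so Ps = 1651/21.
Buyers pay Pb = 1651/21 − 23 = 1168/21; x' = -152 + 4·(1651/21) = 3412/21.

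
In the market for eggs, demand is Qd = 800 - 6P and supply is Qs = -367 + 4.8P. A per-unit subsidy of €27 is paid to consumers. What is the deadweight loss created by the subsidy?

Deadweight loss = €972

Pre-subsidy: 800 - 6P = -367 + 4.8P gives P* = 1945/18, Q* = 455/3.
With the rebate, buyers effectively pay Pb = Ps − 27, where Ps is the price sellers receive.
Demand in terms of Ps becomes Qd = 800 − 6(Ps − 27) = 962 - 6Ps. Setting this equal to supply: 962 - 6Ps = -367 + 4.8Ps, so Ps = 2215/18.
Buyers pay Pb = 2215/18 − 27 = 1729/18; Q' = -367 + 4.8·(2215/18) = 671/3.
The subsidy expands output by 671/3 − 455/3 = 72 past the efficient level; on those units the gap between marginal cost and willingness to pay runs from 0 up to 27.
DWL = ½ × 27 × 72 = 972.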